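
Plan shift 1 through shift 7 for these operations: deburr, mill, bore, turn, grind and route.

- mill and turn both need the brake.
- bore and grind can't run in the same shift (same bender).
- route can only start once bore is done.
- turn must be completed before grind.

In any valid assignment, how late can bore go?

shift 6

Downstream work caps bore at shift 6.
bore at shift 6 is achievable: grind in shift 2, bore in shift 6, mill in shift 2, route in shift 7, deburr in shift 1, turn in shift 1.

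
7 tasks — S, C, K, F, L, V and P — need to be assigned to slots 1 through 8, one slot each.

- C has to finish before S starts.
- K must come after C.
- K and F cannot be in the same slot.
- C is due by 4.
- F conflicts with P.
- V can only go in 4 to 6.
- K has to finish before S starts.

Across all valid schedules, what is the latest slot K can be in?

Precedence pushes K to at least 2; downstream work caps K at 7.
K at 7 is achievable: P -> 2, L -> 1, V -> 4, F -> 1, C -> 1, S -> 8, K -> 7.

7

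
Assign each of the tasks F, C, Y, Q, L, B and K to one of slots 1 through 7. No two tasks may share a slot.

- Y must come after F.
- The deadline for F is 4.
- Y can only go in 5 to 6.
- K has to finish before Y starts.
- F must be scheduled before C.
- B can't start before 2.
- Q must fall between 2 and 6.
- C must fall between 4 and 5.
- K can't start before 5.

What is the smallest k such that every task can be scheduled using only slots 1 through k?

The precedence chain requires at least 2 distinct slots.
With at most 1 per slot and 7 tasks, at least 7 slots are needed.
Propagating the time windows through the other constraints, Y can't land before 6, so the schedule must run through at least slot 6.
7 works (last occupied slot: 7): for example Y in 6; F in 1; Q in 2; K in 5; L in 7; B in 3; C in 4.

7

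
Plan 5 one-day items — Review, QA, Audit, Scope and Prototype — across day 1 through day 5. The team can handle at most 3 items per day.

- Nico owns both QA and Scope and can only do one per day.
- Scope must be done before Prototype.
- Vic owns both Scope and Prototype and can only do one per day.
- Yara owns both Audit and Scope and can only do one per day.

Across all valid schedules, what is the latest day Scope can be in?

day 4

Downstream work caps Scope at day 4.
Scope at day 4 is achievable: Scope -> day 4; Prototype -> day 5; Audit -> day 1; QA -> day 1; Review -> day 1.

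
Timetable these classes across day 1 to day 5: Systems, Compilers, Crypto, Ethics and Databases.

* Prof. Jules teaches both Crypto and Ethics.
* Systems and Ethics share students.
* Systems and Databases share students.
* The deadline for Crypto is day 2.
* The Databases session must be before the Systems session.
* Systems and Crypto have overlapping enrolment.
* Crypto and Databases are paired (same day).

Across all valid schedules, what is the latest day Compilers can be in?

Compilers at day 5 is achievable: Ethics -> day 3, Crypto -> day 1, Systems -> day 2, Compilers -> day 5, Databases -> day 1.

day 5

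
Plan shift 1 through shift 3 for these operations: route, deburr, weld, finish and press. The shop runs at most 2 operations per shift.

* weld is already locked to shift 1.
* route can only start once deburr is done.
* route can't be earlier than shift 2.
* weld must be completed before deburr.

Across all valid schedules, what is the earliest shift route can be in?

shift 3

Route is available from shift 2; precedence pushes route to at least shift 3.
route at shift 3 is achievable: weld -> shift 1; deburr -> shift 2; route -> shift 3; finish -> shift 1; press -> shift 2.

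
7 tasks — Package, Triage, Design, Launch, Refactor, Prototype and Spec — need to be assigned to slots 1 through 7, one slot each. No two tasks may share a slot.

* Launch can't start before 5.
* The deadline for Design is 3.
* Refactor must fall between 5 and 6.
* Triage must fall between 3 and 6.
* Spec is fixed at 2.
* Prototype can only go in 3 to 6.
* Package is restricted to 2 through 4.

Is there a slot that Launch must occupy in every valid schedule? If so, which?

7

Launch is available from 5.
So Launch is pinned to 7.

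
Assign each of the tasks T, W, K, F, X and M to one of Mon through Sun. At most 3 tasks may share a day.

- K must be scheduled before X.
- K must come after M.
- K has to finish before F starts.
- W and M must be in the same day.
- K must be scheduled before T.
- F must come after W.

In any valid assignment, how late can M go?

Fri

Downstream work caps M at Fri.
M at Fri is achievable: K in Sat; T in Sun; X in Sun; M in Fri; F in Sun; W in Fri.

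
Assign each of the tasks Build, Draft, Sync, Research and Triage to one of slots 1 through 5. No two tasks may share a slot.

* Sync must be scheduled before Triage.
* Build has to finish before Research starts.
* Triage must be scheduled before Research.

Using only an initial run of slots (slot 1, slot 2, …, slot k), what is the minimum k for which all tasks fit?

The precedence chain requires at least 3 distinct slots.
With at most 1 per slot and 5 tasks, at least 5 slots are needed.
5 works (last occupied slot: 5): for example Research in 4, Build in 3, Sync in 1, Draft in 5, Triage in 2.

5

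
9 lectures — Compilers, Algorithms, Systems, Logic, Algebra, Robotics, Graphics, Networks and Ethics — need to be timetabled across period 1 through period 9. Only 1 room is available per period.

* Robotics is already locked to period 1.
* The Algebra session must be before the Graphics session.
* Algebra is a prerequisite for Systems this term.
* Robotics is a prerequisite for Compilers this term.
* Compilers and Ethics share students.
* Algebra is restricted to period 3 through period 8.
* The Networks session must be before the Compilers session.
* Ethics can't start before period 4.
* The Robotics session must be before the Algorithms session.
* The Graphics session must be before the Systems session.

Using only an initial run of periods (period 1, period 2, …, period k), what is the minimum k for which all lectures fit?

9

The precedence chain requires at least 3 distinct periods.
With at most 1 per period and 9 lectures, at least 9 periods are needed.
Propagating the time windows through the other constraints, Systems can't land before period 5, so the schedule must run through at least period 5.
9 works (last occupied period: period 9): for example Networks in period 2, Systems in period 7, Ethics in period 4, Graphics in period 6, Robotics in period 1, Compilers in period 5, Logic in period 9, Algorithms in period 8, Algebra in period 3.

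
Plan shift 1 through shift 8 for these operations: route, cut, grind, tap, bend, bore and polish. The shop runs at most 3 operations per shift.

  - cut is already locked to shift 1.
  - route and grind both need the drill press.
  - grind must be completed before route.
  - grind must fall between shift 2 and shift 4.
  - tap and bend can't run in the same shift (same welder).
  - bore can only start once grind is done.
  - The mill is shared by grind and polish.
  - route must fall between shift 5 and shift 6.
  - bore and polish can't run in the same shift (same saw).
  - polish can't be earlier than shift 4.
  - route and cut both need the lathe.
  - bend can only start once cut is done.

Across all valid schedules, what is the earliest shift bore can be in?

shift 3

Precedence pushes bore to at least shift 3.
bore at shift 3 is achievable: route=shift 5; tap=shift 1; polish=shift 4; grind=shift 2; bore=shift 3; bend=shift 2; cut=shift 1.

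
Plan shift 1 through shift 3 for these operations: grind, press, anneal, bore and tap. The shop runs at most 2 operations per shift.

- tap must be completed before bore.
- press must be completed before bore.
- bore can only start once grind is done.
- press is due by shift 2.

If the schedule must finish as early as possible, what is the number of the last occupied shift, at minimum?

shift 3

The precedence chain requires at least 2 distinct shifts.
With at most 2 per shift and 5 operations, at least 3 shifts are needed.
3 works (last occupied shift: shift 3): for example grind=shift 1; bore=shift 3; press=shift 1; anneal=shift 2; tap=shift 2.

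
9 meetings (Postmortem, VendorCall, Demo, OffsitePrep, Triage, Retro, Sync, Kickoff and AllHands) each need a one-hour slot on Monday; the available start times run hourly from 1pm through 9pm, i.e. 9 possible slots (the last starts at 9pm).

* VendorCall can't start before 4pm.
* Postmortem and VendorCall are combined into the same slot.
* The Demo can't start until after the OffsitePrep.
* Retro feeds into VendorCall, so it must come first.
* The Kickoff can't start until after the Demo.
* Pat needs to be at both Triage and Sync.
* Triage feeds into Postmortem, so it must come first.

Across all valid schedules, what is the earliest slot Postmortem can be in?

4pm

Postmortem must be in the same slot as VendorCall, which can't be before 4pm, so Postmortem is at least 4pm.
Postmortem at 4pm is achievable: Kickoff in 3pm; AllHands in 1pm; Retro in 1pm; Triage in 1pm; VendorCall in 4pm; Demo in 2pm; OffsitePrep in 1pm; Postmortem in 4pm; Sync in 2pm.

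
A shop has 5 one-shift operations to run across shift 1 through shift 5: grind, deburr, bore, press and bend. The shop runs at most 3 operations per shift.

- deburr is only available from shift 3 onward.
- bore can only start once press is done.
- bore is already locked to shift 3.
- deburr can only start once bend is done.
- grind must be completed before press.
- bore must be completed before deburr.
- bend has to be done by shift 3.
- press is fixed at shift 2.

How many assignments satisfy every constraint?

Splitting on deburr: it can be shift 4 (3), shift 5 (3). Listing each branch's schedules as (grind, bore, press, bend) by shift number:
deburr=shift 4: (1,3,2,1) (1,3,2,2) (1,3,2,3) — 3.
deburr=shift 5: (1,3,2,1) (1,3,2,2) (1,3,2,3) — 3.
Summing: 3 + 3 = 6.

6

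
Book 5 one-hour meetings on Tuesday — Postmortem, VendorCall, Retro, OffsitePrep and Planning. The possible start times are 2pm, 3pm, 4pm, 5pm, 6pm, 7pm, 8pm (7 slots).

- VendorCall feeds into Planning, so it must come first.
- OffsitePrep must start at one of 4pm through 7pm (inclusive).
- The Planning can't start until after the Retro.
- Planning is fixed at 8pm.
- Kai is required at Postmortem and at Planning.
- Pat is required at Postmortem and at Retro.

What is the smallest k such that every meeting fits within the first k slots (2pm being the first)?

The precedence chain requires at least 2 distinct slots.
Planning can't be placed before 8pm — that is slot 7 counting from 2pm — so the schedule must run through at least 7 slots.
7 works (last occupied slot: 8pm): for example VendorCall=2pm, Retro=2pm, OffsitePrep=4pm, Postmortem=3pm, Planning=8pm.

7 slots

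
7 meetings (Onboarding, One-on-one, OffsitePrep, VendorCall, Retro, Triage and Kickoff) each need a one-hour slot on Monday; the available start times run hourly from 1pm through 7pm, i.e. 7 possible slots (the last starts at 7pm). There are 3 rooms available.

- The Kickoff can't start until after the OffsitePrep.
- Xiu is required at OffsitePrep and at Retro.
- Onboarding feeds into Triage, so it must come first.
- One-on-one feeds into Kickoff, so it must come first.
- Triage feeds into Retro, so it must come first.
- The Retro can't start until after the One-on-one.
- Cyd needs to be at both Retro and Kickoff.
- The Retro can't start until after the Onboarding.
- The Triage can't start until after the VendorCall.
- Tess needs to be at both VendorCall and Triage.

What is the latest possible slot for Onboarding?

5pm

Downstream work caps Onboarding at 5pm.
Onboarding at 5pm is achievable: Onboarding -> 5pm; One-on-one -> 1pm; VendorCall -> 1pm; OffsitePrep -> 1pm; Kickoff -> 2pm; Triage -> 6pm; Retro -> 7pm.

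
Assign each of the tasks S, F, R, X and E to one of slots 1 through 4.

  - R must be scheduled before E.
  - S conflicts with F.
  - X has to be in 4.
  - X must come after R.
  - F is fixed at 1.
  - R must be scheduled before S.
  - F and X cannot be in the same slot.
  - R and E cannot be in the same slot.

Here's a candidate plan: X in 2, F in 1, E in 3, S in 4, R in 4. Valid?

No. X must come after R is not satisfied.

X has to be in 4 — violated.
F and X cannot be in the same slot — holds.
X must come after R — violated.
R must be scheduled before E — violated.
F is fixed at 1 — holds.
S conflicts with F — holds.
R and E cannot be in the same slot — holds.
R must be scheduled before S — violated.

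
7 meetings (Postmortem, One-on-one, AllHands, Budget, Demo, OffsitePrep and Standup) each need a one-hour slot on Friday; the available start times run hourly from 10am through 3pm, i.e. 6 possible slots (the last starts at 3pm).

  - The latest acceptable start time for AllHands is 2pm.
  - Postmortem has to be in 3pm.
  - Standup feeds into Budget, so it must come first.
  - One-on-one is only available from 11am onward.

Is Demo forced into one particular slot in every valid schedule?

Demo can be 10am (e.g. One-on-one=11am; Budget=11am; Standup=10am; Demo=10am; AllHands=10am; OffsitePrep=10am; Postmortem=3pm) or 11am (e.g. Demo -> 11am, Budget -> 11am, OffsitePrep -> 10am, One-on-one -> 11am, Postmortem -> 3pm, Standup -> 10am, AllHands -> 10am).

No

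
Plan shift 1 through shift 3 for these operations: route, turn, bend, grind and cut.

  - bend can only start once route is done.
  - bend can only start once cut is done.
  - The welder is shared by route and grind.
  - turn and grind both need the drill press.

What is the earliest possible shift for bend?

Precedence pushes bend to at least shift 2.
bend at shift 2 is achievable: grind=shift 2, cut=shift 1, route=shift 1, turn=shift 1, bend=shift 2.

shift 2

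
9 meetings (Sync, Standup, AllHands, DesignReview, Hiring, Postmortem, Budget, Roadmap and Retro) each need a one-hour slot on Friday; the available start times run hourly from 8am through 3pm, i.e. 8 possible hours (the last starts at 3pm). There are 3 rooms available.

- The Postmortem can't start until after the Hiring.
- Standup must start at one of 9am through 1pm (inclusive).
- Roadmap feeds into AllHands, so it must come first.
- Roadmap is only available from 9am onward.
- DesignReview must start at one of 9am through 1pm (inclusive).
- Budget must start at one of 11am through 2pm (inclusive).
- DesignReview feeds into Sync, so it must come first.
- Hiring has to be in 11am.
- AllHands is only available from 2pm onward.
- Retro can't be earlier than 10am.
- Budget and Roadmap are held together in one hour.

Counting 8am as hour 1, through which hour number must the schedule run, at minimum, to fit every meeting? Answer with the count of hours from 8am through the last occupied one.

The precedence chain requires at least 2 distinct hours.
With at most 3 per hour and 9 meetings, at least 3 hours are needed.
AllHands can't be placed before 2pm — that is hour 7 counting from 8am — so the schedule must run through at least 7 hours.
7 works (last occupied hour: 2pm): for example Budget=11am; Hiring=11am; Postmortem=12pm; AllHands=2pm; Roadmap=11am; Standup=9am; DesignReview=9am; Sync=10am; Retro=10am.

7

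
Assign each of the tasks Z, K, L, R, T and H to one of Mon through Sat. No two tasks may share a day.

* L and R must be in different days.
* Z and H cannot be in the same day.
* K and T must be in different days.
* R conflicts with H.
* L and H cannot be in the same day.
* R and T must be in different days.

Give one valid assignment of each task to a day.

L -> Wed; H -> Sat; Z -> Mon; R -> Thu; K -> Tue; T -> Fri

Checking: K(Tue) != T(Fri); L(Wed) != R(Thu); R(Thu) != T(Fri); L(Wed) != H(Sat); R(Thu) != H(Sat); Z(Mon) != H(Sat); max 1 per day (cap 1).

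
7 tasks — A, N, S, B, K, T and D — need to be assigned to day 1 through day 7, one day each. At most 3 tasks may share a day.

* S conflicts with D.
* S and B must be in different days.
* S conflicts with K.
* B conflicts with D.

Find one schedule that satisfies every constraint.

A in day 1, D in day 3, B in day 2, T in day 2, N in day 1, S in day 1, K in day 2

Checking: S(day 1) != K(day 2); B(day 2) != D(day 3); S(day 1) != D(day 3); S(day 1) != B(day 2); max 3 per day (cap 3).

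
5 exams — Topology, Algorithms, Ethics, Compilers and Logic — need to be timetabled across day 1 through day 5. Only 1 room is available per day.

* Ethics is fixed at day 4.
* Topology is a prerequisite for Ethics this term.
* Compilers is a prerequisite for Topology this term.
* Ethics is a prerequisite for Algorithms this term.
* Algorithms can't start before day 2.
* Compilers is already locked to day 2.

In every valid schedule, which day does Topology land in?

Compilers is fixed at day 2 and must come before Topology, so Topology is at least day 3.
Ethics is fixed at day 4 and must come after Topology, so Topology is at most day 3.
So Topology must be day 3.

day 3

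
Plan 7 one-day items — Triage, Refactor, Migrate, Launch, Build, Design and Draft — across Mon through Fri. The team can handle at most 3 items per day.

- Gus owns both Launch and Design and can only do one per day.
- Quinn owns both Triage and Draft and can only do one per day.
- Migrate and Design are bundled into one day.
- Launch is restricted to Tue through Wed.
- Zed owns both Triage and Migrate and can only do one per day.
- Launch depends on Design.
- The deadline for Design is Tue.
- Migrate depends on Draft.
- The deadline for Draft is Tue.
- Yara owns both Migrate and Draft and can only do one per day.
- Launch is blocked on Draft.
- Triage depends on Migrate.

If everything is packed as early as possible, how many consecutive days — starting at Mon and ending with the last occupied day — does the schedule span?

The precedence chain requires at least 3 distinct days.
With at most 3 per day and 7 tasks, at least 3 days are needed.
3 works (last occupied day: Wed): for example Triage=Wed; Build=Mon; Launch=Wed; Refactor=Mon; Draft=Mon; Migrate=Tue; Design=Tue.

3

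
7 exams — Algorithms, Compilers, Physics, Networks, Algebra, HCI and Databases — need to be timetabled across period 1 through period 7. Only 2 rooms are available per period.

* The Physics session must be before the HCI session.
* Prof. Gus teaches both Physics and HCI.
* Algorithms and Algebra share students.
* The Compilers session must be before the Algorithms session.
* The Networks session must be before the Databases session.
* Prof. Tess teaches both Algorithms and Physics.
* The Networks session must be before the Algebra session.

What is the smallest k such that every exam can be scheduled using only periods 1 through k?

4 periods

The precedence chain requires at least 2 distinct periods.
With at most 2 per period and 7 exams, at least 4 periods are needed.
4 works (last occupied period: period 4): for example HCI=period 4; Compilers=period 1; Networks=period 1; Physics=period 3; Algebra=period 3; Algorithms=period 2; Databases=period 2.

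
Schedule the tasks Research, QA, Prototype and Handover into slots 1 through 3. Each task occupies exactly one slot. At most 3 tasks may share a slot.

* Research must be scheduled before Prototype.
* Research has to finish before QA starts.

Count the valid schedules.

15

Splitting on Research: it can be 1 (12), 2 (3). Listing each branch's schedules as (QA, Prototype, Handover):
Research=1: (2,2,1) (2,2,2) (2,2,3) (2,3,1) (2,3,2) (2,3,3) (3,2,1) (3,2,2) (3,2,3) (3,3,1) (3,3,2) (3,3,3) — 12.
Research=2: (3,3,1) (3,3,2) (3,3,3) — 3.
Summing: 12 + 3 = 15.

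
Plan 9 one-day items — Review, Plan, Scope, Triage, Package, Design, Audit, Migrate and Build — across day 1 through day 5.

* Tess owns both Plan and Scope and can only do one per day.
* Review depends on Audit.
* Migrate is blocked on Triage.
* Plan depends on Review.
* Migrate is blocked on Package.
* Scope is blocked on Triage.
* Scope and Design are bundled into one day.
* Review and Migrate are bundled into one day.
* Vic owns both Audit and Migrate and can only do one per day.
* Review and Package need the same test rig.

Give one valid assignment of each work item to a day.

Migrate in day 2; Triage in day 1; Scope in day 2; Audit in day 1; Plan in day 3; Design in day 2; Package in day 1; Build in day 1; Review in day 2

Checking: Triage(day 1) before Migrate(day 2); Review(day 2) before Plan(day 3); Audit(day 1) before Review(day 2); Package(day 1) before Migrate(day 2); Triage(day 1) before Scope(day 2); Review(day 2) != Package(day 1); Audit(day 1) != Migrate(day 2); Plan(day 3) != Scope(day 2); Scope = Design = day 2; Review = Migrate = day 2.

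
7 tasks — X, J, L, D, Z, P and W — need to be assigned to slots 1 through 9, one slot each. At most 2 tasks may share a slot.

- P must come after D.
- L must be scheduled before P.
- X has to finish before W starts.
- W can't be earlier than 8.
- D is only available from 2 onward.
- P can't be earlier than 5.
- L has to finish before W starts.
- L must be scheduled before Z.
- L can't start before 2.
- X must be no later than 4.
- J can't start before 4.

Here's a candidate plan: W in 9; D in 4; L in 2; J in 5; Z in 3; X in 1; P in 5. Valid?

Valid

L has to finish before W starts — holds.
D is only available from 2 onward — holds.
At most 2 tasks may share a slot — holds.
P can't be earlier than 5 — holds.
J can't start before 4 — holds.
L can't start before 2 — holds.
X has to finish before W starts — holds.
L must be scheduled before Z — holds.
L must be scheduled before P — holds.
P must come after D — holds.
X must be no later than 4 — holds.
W can't be earlier than 8 — holds.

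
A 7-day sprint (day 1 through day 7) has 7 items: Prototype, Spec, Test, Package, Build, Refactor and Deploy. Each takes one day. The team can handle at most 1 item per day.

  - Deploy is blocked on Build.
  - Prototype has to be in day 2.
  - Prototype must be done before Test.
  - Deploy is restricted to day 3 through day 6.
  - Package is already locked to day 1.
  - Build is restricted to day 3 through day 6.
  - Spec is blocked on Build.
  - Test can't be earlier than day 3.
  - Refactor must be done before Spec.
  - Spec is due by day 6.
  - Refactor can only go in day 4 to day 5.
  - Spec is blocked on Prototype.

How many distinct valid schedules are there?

Enumerating: Package in day 1; Deploy in day 5; Build in day 3; Test in day 7; Prototype in day 2; Spec in day 6; Refactor in day 4 | Build=day 3, Package=day 1, Prototype=day 2, Deploy=day 6, Refactor=day 4, Spec=day 5, Test=day 7 | Deploy in day 4; Spec in day 6; Refactor in day 5; Package in day 1; Build in day 3; Prototype in day 2; Test in day 7.

3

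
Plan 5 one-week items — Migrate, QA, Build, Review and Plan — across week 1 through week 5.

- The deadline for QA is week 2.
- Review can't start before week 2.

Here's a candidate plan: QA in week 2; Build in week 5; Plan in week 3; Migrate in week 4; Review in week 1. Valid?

The deadline for QA is week 2 — holds.
Review can't start before week 2 — violated.

No. Review can't start before week 2 is not satisfied.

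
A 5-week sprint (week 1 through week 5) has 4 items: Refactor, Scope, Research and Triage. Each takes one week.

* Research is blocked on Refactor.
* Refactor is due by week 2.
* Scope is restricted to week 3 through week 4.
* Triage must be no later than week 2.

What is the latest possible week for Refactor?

Refactor's own window allows nothing later than week 2.
Refactor at week 2 is achievable: Research in week 3, Refactor in week 2, Scope in week 3, Triage in week 1.

week 2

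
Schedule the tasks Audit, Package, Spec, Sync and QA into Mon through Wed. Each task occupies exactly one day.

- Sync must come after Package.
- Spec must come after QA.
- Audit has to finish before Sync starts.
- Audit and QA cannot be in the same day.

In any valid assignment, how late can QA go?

Tue

Downstream work caps QA at Tue.
QA at Tue is achievable: QA -> Tue; Package -> Mon; Sync -> Tue; Spec -> Wed; Audit -> Mon.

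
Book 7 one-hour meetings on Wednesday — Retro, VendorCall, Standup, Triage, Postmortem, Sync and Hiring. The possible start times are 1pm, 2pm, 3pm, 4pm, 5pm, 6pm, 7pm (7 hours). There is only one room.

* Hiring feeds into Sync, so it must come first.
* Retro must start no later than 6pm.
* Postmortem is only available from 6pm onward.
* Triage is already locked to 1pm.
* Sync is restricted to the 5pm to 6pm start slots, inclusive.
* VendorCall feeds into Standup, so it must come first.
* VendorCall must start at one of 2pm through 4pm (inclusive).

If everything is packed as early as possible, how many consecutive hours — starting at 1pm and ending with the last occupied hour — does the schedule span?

7 hours

The precedence chain requires at least 2 distinct hours.
With at most 1 per hour and 7 meetings, at least 7 hours are needed.
Postmortem can't be placed before 6pm — that is hour 6 counting from 1pm — so the schedule must run through at least 6 hours.
7 works (last occupied hour: 7pm): for example Sync=5pm; Triage=1pm; VendorCall=2pm; Hiring=4pm; Postmortem=6pm; Standup=7pm; Retro=3pm.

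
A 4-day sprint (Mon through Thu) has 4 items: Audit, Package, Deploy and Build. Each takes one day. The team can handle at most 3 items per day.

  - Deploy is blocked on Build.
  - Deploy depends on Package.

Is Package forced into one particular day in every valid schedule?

No

Package can be Mon (e.g. Audit -> Mon, Package -> Mon, Deploy -> Tue, Build -> Mon) or Tue (e.g. Package in Tue, Build in Mon, Audit in Mon, Deploy in Wed).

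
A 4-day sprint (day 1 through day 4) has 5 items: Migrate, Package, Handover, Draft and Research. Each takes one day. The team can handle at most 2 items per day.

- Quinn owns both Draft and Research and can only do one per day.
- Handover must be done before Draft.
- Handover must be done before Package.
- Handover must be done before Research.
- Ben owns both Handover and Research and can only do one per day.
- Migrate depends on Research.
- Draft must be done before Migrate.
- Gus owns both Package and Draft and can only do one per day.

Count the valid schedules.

4

Enumerating: Handover=day 1, Research=day 3, Migrate=day 4, Draft=day 2, Package=day 3 | Package=day 4; Draft=day 2; Migrate=day 4; Handover=day 1; Research=day 3 | Draft in day 3, Migrate in day 4, Research in day 2, Handover in day 1, Package in day 2 | Package -> day 4, Research -> day 2, Handover -> day 1, Draft -> day 3, Migrate -> day 4.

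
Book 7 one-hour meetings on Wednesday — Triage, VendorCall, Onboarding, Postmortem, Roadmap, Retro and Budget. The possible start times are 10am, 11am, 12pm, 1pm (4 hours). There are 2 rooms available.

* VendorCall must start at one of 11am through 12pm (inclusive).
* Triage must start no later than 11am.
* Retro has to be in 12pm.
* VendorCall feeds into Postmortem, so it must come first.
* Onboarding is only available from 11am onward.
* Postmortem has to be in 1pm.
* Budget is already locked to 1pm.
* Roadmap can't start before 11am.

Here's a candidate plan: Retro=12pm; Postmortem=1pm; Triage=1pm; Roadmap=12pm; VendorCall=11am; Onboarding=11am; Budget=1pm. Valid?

Roadmap can't start before 11am — holds.
Retro has to be in 12pm — holds.
VendorCall must start at one of 11am through 12pm (inclusive) — holds.
Onboarding is only available from 11am onward — holds.
VendorCall feeds into Postmortem, so it must come first — holds.
Budget is already locked to 1pm — holds.
Postmortem has to be in 1pm — holds.
Triage must start no later than 11am — violated.
There are 2 rooms available — violated.

No — it violates: Triage must start no later than 11am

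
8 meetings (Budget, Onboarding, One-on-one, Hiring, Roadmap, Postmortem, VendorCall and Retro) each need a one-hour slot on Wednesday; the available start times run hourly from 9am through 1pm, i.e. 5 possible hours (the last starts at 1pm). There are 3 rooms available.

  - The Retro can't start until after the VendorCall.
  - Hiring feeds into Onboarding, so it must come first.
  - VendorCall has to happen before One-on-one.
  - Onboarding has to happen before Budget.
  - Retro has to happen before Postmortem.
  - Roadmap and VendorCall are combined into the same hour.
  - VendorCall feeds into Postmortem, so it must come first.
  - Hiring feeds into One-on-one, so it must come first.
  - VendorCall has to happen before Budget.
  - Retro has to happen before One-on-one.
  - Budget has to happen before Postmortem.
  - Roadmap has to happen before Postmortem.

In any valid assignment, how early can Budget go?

11am

Precedence pushes Budget to at least 11am; downstream work caps Budget at 12pm.
Budget at 11am is achievable: Budget -> 11am, Hiring -> 9am, Roadmap -> 9am, One-on-one -> 11am, Onboarding -> 10am, Retro -> 10am, VendorCall -> 9am, Postmortem -> 12pm.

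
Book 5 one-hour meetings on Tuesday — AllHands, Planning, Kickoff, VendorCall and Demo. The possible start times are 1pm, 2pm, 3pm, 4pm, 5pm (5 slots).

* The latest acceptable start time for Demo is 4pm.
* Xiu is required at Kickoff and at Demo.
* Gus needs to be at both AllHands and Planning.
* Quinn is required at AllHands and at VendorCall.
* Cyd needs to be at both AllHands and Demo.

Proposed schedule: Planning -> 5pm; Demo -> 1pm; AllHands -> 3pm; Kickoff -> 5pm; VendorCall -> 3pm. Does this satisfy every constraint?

Quinn is required at AllHands and at VendorCall — violated.
The latest acceptable start time for Demo is 4pm — holds.
Cyd needs to be at both AllHands and Demo — holds.
Gus needs to be at both AllHands and Planning — holds.
Xiu is required at Kickoff and at Demo — holds.

No. Quinn is required at AllHands and at VendorCall is not satisfied.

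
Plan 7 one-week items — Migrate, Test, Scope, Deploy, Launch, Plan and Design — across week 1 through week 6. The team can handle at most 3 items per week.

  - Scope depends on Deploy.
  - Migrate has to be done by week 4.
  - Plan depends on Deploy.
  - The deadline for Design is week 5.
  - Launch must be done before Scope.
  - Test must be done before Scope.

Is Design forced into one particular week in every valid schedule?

No

Design can be week 1 (e.g. Deploy in week 1; Plan in week 2; Test in week 2; Launch in week 2; Design in week 1; Scope in week 3; Migrate in week 1) or week 2 (e.g. Plan -> week 2; Scope -> week 3; Deploy -> week 1; Design -> week 2; Test -> week 1; Migrate -> week 1; Launch -> week 2).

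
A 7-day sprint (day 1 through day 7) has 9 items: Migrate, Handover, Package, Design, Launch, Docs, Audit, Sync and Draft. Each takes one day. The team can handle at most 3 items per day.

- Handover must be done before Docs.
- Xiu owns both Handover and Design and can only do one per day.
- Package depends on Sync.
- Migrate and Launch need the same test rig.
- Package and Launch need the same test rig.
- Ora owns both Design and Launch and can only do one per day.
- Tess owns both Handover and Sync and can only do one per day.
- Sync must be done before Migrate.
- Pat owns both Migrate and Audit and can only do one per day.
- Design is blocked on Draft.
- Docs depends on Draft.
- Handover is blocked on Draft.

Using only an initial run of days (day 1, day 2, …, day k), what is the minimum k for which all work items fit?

The precedence chain requires at least 3 distinct days.
With at most 3 per day and 9 work items, at least 3 days are needed.
3 works (last occupied day: day 3): for example Migrate=day 2; Launch=day 1; Handover=day 2; Draft=day 1; Package=day 2; Sync=day 1; Audit=day 3; Docs=day 3; Design=day 3.

3 days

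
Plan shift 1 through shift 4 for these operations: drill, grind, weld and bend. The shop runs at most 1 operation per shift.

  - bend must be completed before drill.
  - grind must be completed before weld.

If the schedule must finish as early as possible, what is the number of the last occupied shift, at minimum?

shift 4

The precedence chain requires at least 2 distinct shifts.
With at most 1 per shift and 4 operations, at least 4 shifts are needed.
4 works (last occupied shift: shift 4): for example weld=shift 4, drill=shift 2, bend=shift 1, grind=shift 3.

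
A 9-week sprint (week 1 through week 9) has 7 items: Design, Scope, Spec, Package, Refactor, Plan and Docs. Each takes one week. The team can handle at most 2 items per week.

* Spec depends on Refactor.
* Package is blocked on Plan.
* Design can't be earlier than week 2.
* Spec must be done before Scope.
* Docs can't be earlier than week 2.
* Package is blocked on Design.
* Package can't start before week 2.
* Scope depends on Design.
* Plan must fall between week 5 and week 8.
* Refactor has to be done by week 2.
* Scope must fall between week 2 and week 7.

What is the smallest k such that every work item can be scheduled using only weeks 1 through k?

The precedence chain requires at least 3 distinct weeks.
With at most 2 per week and 7 work items, at least 4 weeks are needed.
Propagating the time windows through the other constraints, Package can't land before week 6, so the schedule must run through at least week 6.
6 works (last occupied week: week 6): for example Plan -> week 5; Refactor -> week 1; Docs -> week 3; Package -> week 6; Spec -> week 2; Scope -> week 3; Design -> week 2.

6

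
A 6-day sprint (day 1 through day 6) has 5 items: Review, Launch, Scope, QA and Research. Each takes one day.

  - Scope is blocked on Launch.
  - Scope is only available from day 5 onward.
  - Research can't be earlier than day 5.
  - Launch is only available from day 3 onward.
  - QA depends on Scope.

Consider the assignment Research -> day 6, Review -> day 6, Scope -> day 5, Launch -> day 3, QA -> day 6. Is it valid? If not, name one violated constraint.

Valid

Scope is blocked on Launch — holds.
Scope is only available from day 5 onward — holds.
Research can't be earlier than day 5 — holds.
QA depends on Scope — holds.
Launch is only available from day 3 onward — holds.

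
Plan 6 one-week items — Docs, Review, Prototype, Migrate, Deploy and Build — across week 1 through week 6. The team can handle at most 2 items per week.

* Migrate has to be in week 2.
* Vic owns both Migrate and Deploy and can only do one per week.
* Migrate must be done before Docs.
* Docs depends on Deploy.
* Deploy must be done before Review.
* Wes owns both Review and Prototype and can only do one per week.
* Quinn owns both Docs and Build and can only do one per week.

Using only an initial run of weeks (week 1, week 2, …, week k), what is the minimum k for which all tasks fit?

3 weeks

The precedence chain requires at least 2 distinct weeks.
With at most 2 per week and 6 tasks, at least 3 weeks are needed.
Propagating the time windows through the other constraints, Docs can't land before week 3, so the schedule must run through at least week 3.
3 works (last occupied week: week 3): for example Deploy -> week 1, Prototype -> week 3, Migrate -> week 2, Review -> week 2, Build -> week 1, Docs -> week 3.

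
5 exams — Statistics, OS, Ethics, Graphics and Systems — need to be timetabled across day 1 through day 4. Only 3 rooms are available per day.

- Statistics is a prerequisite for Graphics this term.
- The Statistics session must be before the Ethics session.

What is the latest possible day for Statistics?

Downstream work caps Statistics at day 3.
Statistics at day 3 is achievable: Statistics in day 3, Systems in day 1, OS in day 1, Graphics in day 4, Ethics in day 4.

day 3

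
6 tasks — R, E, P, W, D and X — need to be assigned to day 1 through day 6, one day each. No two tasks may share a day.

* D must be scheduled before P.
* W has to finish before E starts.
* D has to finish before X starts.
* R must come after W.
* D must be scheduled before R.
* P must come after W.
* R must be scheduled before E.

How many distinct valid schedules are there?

27

Splitting on R: it can be day 3 (12), day 4 (10), day 5 (5). Listing each branch's schedules as (E, P, W, D, X) by day number:
R=day 3: (4,5,1,2,6) (4,5,2,1,6) (4,6,1,2,5) (4,6,2,1,5) (5,4,1,2,6) (5,4,2,1,6) (5,6,1,2,4) (5,6,2,1,4) (6,4,1,2,5) (6,4,2,1,5) (6,5,1,2,4) (6,5,2,1,4) — 12.
R=day 4: (5,3,1,2,6) (5,3,2,1,6) (5,6,1,2,3) (5,6,2,1,3) (5,6,3,1,2) (6,3,1,2,5) (6,3,2,1,5) (6,5,1,2,3) (6,5,2,1,3) (6,5,3,1,2) — 10.
R=day 5: (6,3,1,2,4) (6,3,2,1,4) (6,4,1,2,3) (6,4,2,1,3) (6,4,3,1,2) — 5.
Summing: 12 + 10 + 5 = 27.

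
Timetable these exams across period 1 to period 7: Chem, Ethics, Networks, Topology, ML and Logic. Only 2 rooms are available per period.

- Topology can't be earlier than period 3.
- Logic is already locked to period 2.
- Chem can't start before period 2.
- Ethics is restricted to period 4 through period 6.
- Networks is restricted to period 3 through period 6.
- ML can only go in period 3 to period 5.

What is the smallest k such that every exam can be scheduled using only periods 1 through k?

4 periods

With at most 2 per period and 6 exams, at least 3 periods are needed.
Ethics can't be placed before period 4, so the schedule must run through at least period 4.
4 works (last occupied period: period 4): for example Chem -> period 2; Ethics -> period 4; Topology -> period 3; Logic -> period 2; ML -> period 4; Networks -> period 3.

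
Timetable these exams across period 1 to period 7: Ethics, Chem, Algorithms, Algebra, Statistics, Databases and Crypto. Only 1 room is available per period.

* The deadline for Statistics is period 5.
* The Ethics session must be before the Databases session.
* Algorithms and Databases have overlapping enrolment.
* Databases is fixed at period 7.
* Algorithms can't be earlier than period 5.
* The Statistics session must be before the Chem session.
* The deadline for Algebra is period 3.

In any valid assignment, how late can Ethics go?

Downstream work caps Ethics at period 6.
Ethics at period 6 is achievable: Statistics in period 2; Algorithms in period 5; Databases in period 7; Algebra in period 1; Crypto in period 4; Ethics in period 6; Chem in period 3.

period 6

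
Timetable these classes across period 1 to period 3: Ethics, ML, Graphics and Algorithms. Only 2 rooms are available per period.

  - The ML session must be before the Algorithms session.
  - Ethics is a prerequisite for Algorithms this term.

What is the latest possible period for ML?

period 2

Downstream work caps ML at period 2.
ML at period 2 is achievable: ML in period 2, Graphics in period 1, Algorithms in period 3, Ethics in period 1.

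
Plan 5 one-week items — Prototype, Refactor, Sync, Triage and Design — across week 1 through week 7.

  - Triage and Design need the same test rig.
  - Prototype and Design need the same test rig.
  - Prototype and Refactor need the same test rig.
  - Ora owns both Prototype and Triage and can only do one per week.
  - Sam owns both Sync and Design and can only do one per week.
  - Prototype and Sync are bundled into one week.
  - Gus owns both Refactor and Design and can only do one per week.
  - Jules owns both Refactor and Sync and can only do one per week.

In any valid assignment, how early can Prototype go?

Prototype at week 1 is achievable: Sync -> week 1, Triage -> week 2, Prototype -> week 1, Refactor -> week 2, Design -> week 3.

week 1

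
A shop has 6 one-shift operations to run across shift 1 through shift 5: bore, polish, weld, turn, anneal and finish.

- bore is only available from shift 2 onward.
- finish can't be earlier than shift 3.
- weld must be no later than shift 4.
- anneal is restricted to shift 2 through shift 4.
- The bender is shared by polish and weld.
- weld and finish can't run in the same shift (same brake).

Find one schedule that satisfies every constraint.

polish -> shift 2, bore -> shift 2, weld -> shift 1, anneal -> shift 2, finish -> shift 3, turn -> shift 1

Checking: polish(shift 2) != weld(shift 1); weld(shift 1) != finish(shift 3); weld=shift 1 in [shift 1,shift 4]; finish=shift 3 in [shift 3,shift 5]; bore=shift 2 in [shift 2,shift 5]; anneal=shift 2 in [shift 2,shift 4].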